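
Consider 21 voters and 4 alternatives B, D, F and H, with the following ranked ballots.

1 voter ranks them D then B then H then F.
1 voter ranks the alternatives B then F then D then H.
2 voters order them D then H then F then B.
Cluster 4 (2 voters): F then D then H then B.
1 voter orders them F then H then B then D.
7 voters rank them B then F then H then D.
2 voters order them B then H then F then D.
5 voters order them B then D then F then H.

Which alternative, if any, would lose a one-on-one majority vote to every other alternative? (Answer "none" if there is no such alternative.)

Head-to-head results (21 voters):
B–D: B 16–5.
B vs F: B wins 16–5.
B–H: B 16–5.
D vs F: D preferred on 1+2+5 = 8 ballots; F wins 13–8.
D vs H: 11 to 10, D.
F–H: F 16–5.
Only H has no wins; H is the Condorcet loser.

H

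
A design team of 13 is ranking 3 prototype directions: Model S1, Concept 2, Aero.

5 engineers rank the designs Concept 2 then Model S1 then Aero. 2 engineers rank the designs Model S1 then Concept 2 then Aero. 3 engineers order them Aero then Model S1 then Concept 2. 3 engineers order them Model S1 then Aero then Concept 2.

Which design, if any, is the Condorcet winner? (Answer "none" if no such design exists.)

Head-to-head results (13 engineers):
Model S1 vs Concept 2: Model S1 is ranked higher on 2+3+3 = 8 ballots, Concept 2 on 5. Model S1 wins 8–5.
Model S1 vs Aero: Model S1 is ranked higher on 5+2+3 = 10 ballots, Aero on 3. Model S1 wins 10–3.
Concept 2 vs Aero: 7 to 6, Concept 2.
Model S1 wins every pairwise contest, so Model S1 is the Condorcet winner.

Model S1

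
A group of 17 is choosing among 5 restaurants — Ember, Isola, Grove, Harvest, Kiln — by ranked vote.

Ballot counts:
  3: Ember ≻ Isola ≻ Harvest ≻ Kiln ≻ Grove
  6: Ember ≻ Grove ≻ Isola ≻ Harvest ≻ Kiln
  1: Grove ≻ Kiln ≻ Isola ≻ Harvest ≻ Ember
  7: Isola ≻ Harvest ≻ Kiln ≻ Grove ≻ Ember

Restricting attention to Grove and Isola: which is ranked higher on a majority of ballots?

Isola

Ballots ranking Grove above Isola: 6 + 1 = 7.
Ballots ranking Isola above Grove: 17 − 7 = 10.
Isola wins the head-to-head 10–7.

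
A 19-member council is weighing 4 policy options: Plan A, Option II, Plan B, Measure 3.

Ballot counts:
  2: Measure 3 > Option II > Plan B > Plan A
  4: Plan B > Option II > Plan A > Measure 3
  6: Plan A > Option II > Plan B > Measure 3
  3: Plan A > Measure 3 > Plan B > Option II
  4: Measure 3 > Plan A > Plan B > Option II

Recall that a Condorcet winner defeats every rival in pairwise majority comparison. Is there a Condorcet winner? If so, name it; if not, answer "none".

Plan A

Check each pair by majority over 19 ballots:
Plan A–Option II: Plan A 13–6.
Plan A–Plan B: Plan A 13–6.
Plan A vs Measure 3: Plan A, 13–6.
Option II vs Plan B: Plan B, 11–8.
Option II–Measure 3: Option II 10–9.
Plan B vs Measure 3: Plan B, 10–9.
Plan A wins every pairwise contest, so Plan A is the Condorcet winner.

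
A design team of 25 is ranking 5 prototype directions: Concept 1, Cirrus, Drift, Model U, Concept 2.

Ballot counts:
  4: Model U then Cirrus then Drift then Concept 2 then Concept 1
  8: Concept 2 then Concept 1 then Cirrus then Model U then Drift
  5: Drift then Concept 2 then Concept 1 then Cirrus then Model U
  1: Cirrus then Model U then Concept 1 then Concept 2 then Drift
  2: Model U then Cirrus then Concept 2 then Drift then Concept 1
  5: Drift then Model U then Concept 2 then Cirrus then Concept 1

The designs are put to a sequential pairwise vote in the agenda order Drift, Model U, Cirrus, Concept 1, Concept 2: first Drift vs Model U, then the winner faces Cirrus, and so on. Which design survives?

Round 1: Drift vs Model U — 10–15, Model U advances.
Round 2: Model U vs Cirrus — 11–14, Cirrus advances.
Round 3: Cirrus vs Concept 1 — 12–13, Concept 1 advances.
Round 4: Concept 1 vs Concept 2 — 1–24, Concept 2 advances.
Concept 2 survives the agenda.

Concept 2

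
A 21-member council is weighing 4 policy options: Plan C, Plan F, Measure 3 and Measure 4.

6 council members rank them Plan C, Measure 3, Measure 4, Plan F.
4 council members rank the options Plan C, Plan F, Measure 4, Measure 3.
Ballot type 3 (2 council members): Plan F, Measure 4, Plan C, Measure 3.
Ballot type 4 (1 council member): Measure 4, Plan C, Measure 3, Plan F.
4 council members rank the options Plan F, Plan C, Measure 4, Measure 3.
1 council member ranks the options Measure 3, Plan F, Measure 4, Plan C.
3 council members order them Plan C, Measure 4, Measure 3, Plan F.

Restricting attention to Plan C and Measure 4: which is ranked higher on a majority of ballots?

Plan C

Ballots ranking Plan C above Measure 4: 6 + 4 + 4 + 3 = 17.
Ballots ranking Measure 4 above Plan C: 21 − 17 = 4.
Plan C wins the head-to-head 17–4.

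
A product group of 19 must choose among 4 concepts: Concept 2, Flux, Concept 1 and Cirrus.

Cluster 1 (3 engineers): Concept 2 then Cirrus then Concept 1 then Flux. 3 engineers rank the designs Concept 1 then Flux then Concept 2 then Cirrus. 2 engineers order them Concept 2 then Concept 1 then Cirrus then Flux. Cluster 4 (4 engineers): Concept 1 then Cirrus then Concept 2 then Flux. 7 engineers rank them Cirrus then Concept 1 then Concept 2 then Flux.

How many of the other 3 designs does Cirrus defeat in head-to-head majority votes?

3

Cirrus against each rival (19 engineers):
Cirrus vs Concept 2: 4+7 = 11 for Cirrus, 8 for Concept 2 — Cirrus by 11–8.
Cirrus vs Flux: Cirrus, 16–3.
Cirrus–Concept 1: Cirrus 10–9.
Cirrus beats Concept 2, Flux, Concept 1 — 3 pairwise wins.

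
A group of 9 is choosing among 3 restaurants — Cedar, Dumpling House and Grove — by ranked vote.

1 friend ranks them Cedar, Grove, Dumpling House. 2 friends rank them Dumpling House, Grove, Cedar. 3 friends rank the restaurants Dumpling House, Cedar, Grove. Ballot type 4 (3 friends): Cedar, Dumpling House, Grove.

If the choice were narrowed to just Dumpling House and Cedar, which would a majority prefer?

Dumpling House

Ballots ranking Dumpling House above Cedar: 2 + 3 = 5.
Ballots ranking Cedar above Dumpling House: 9 − 5 = 4.
Dumpling House wins the head-to-head 5–4.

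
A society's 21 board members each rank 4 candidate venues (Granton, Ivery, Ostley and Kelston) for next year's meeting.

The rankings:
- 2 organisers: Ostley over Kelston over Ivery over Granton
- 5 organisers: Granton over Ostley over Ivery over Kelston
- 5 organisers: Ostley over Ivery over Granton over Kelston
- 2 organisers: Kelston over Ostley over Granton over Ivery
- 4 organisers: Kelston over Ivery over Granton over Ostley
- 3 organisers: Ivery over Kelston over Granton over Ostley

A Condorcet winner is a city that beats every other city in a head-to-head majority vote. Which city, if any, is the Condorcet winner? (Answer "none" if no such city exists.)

Pairwise majorities:
Granton vs Ivery: Ivery, 14–7.
Granton–Ostley: Granton 12–9.
Granton vs Kelston: Kelston wins 11–10.
Ivery–Ostley: Ostley 14–7.
Ivery vs Kelston: Ivery wins 13–8.
Ostley vs Kelston: Ostley, 12–9.
Every city loses at least once (Granton loses to Ivery; Ivery loses to Ostley; Ostley loses to Granton; Kelston loses to Ivery). The majority relation contains the cycle Granton → Ostley → Ivery → Granton, so there is no Condorcet winner.

none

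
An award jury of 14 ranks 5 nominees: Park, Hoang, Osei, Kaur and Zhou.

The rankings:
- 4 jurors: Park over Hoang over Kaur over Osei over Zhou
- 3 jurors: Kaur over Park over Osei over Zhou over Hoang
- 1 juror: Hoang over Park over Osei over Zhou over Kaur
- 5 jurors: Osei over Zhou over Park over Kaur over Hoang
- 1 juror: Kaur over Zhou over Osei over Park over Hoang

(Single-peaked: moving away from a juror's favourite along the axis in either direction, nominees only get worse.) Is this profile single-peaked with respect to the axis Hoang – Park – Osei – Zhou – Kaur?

no

Axis positions: Hoang=1, Park=2, Osei=3, Zhou=4, Kaur=5.
Faction 1: ranking walks positions 2-1-5-3-4; Kaur is ranked above Osei even though Osei lies between Kaur and the peak Park on the axis — preferences dip and rise again. Not single-peaked.
Faction 2: ranking walks positions 5-2-3-4-1; Park is ranked above Zhou even though Zhou lies between Park and the peak Kaur on the axis — preferences dip and rise again. Not single-peaked.
Faction 3 (peak Hoang at position 1): ranking walks positions 1-2-3-4-5, expanding outward from the peak — single-peaked.
Faction 4 (peak Osei at position 3): ranking walks positions 3-4-2-5-1, expanding outward from the peak — single-peaked.
Faction 5 (peak Kaur at position 5): ranking walks positions 5-4-3-2-1, expanding outward from the peak — single-peaked.
Faction 1 violates single-peakedness, so the profile is not single-peaked on this axis.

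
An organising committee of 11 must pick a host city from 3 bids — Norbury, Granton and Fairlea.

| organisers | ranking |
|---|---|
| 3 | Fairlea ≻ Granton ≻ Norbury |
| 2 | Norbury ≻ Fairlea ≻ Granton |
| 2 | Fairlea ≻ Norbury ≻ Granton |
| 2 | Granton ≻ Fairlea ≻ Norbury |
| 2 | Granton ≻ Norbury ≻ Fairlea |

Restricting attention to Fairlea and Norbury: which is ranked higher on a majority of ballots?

Ballots ranking Fairlea above Norbury: 3 + 2 + 2 = 7.
Ballots ranking Norbury above Fairlea: 11 − 7 = 4.
Fairlea wins the head-to-head 7–4.

Fairlea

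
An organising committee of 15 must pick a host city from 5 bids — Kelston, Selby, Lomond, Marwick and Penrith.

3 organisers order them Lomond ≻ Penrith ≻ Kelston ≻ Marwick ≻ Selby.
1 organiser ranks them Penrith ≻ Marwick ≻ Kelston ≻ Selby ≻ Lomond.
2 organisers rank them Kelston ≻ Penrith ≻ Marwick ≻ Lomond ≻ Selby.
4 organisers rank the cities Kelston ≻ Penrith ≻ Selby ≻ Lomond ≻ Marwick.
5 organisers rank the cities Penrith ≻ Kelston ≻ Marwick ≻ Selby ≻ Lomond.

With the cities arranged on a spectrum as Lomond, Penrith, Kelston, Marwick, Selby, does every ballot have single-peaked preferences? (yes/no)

no

Axis positions: Lomond=1, Penrith=2, Kelston=3, Marwick=4, Selby=5.
Group 1 (peak Lomond at position 1): ranking walks positions 1-2-3-4-5, expanding outward from the peak — single-peaked.
Group 2: ranking walks positions 2-4-3-5-1; Marwick is ranked above Kelston even though Kelston lies between Marwick and the peak Penrith on the axis — preferences dip and rise again. Not single-peaked.
Group 3 (peak Kelston at position 3): ranking walks positions 3-2-4-1-5, expanding outward from the peak — single-peaked.
Group 4: ranking walks positions 3-2-5-1-4; Selby is ranked above Marwick even though Marwick lies between Selby and the peak Kelston on the axis — preferences dip and rise again. Not single-peaked.
Group 5 (peak Penrith at position 2): ranking walks positions 2-3-4-5-1, expanding outward from the peak — single-peaked.
Group 2 violates single-peakedness, so the profile is not single-peaked on this axis.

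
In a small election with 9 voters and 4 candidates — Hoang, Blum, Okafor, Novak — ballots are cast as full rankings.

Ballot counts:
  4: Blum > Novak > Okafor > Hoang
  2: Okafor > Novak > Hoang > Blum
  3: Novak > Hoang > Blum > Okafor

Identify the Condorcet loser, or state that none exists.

Head-to-head results (9 voters):
Hoang vs Blum: Hoang is ranked higher on 2+3 = 5 ballots, Blum on 4. Hoang wins 5–4.
Hoang vs Okafor: 3 for Hoang, 6 for Okafor — Okafor by 6–3.
Hoang vs Novak: 0 for Hoang, 9 for Novak — Novak by 9–0.
Blum vs Okafor: Blum preferred on 4+3 = 7 ballots; Blum wins 7–2.
Blum vs Novak: 4 for Blum, 5 for Novak — Novak by 5–4.
Okafor vs Novak: Okafor preferred on 2 ballots; Novak wins 7–2.
No candidate is winless: Hoang beats Blum; Blum beats Okafor; Okafor beats Hoang; Novak beats Hoang. There is no Condorcet loser.

none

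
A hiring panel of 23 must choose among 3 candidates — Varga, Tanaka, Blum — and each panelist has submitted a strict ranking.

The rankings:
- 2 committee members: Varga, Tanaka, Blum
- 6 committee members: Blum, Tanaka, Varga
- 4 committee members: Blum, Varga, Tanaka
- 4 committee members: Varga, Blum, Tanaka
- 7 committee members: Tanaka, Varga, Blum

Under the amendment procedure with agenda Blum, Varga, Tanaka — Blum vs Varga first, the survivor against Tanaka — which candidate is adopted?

Round 1: Blum vs Varga — 10–13, Varga advances.
Round 2: Varga vs Tanaka — 10–13, Tanaka advances.
The agenda winner is Tanaka.

Tanaka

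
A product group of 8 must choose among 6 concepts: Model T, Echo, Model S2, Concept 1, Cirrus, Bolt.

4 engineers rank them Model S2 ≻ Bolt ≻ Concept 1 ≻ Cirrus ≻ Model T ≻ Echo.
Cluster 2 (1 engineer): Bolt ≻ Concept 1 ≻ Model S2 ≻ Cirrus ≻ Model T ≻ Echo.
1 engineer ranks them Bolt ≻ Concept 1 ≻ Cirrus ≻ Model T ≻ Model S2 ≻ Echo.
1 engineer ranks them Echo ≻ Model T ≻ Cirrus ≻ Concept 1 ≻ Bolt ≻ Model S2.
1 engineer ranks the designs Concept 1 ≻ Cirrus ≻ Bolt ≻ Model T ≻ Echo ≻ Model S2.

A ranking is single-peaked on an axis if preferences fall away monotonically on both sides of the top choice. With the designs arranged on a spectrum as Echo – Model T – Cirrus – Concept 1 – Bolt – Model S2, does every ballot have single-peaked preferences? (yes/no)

Axis positions: Echo=1, Model T=2, Cirrus=3, Concept 1=4, Bolt=5, Model S2=6.
Cluster 1 (peak Model S2 at position 6): ranking walks positions 6-5-4-3-2-1, expanding outward from the peak — single-peaked.
Cluster 2 (peak Bolt at position 5): ranking walks positions 5-4-6-3-2-1, expanding outward from the peak — single-peaked.
Cluster 3 (peak Bolt at position 5): ranking walks positions 5-4-3-2-6-1, expanding outward from the peak — single-peaked.
Cluster 4 (peak Echo at position 1): ranking walks positions 1-2-3-4-5-6, expanding outward from the peak — single-peaked.
Cluster 5 (peak Concept 1 at position 4): ranking walks positions 4-3-5-2-1-6, expanding outward from the peak — single-peaked.
Every ranking is single-peaked on this axis.

yes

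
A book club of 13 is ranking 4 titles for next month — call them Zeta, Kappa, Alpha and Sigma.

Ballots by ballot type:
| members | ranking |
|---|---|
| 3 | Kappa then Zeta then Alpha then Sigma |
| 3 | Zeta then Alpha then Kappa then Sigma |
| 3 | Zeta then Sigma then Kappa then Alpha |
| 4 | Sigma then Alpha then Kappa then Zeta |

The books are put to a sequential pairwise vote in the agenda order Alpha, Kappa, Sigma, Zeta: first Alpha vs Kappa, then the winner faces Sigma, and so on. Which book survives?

Zeta

Round 1: Alpha vs Kappa — 7–6, Alpha advances.
Round 2: Alpha vs Sigma — 6–7, Sigma advances.
Round 3: Sigma vs Zeta — 4–9, Zeta advances.
The agenda winner is Zeta.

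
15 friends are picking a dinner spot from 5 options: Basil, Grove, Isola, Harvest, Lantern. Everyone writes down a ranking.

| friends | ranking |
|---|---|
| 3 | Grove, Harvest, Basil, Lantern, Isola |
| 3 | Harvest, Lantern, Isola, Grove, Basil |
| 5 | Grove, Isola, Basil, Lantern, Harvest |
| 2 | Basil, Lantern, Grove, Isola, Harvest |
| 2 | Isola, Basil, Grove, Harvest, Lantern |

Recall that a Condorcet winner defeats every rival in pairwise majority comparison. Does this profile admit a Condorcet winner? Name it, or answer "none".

Check each pair by majority over 15 ballots:
Basil–Grove: Grove 11–4.
Basil vs Isola: 3+2 = 5 for Basil, 10 for Isola — Isola by 10–5.
Basil–Harvest: Basil 9–6.
Basil vs Lantern: Basil wins 12–3.
Grove vs Isola: Grove is ranked higher on 3+5+2 = 10 ballots, Isola on 5. Grove wins 10–5.
Grove vs Harvest: Grove preferred on 3+5+2+2 = 12 ballots; Grove wins 12–3.
Grove vs Lantern: Grove, 10–5.
Isola vs Harvest: Isola wins 9–6.
Isola vs Lantern: Lantern wins 8–7.
Harvest vs Lantern: 8 to 7, Harvest.
Grove defeats every rival head-to-head and is the Condorcet winner.

Grove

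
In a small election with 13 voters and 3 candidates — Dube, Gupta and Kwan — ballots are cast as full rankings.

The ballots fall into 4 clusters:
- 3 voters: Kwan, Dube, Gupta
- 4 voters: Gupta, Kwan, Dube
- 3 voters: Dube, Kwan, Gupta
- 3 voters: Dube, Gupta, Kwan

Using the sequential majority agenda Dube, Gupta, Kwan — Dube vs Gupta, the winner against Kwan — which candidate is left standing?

Kwan

Round 1: Dube vs Gupta — 9–4, Dube advances.
Round 2: Dube vs Kwan — 6–7, Kwan advances.
Kwan survives the agenda.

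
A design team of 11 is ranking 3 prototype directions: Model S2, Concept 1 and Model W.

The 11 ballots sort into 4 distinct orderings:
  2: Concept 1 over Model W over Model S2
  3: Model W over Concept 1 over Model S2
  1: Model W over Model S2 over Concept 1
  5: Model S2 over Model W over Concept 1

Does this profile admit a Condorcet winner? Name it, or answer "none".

Check each pair by majority over 11 ballots:
Model S2–Concept 1: Model S2 6–5.
Model S2 vs Model W: Model W, 6–5.
Concept 1 vs Model W: 2 to 9, Model W.
Only Model W has no losses; Model W is the Condorcet winner.

Model W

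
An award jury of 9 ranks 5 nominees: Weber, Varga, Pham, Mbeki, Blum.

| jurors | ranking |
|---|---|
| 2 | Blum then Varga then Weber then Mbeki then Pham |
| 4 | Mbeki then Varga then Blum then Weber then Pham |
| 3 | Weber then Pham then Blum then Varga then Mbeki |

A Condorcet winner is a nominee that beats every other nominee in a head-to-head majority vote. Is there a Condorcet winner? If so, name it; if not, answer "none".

Head-to-head results (9 jurors):
Weber vs Varga: 3 for Weber, 6 for Varga — Varga by 6–3.
Weber vs Pham: 2+4+3 = 9 for Weber, 0 for Pham — Weber by 9–0.
Weber vs Mbeki: 5 to 4, Weber.
Weber vs Blum: 3 for Weber, 6 for Blum — Blum by 6–3.
Varga vs Pham: Varga preferred on 2+4 = 6 ballots; Varga wins 6–3.
Varga vs Mbeki: Varga is ranked higher on 2+3 = 5 ballots, Mbeki on 4. Varga wins 5–4.
Varga vs Blum: 4 for Varga, 5 for Blum — Blum by 5–4.
Pham vs Mbeki: Pham preferred on 3 ballots; Mbeki wins 6–3.
Pham vs Blum: Pham is ranked higher on 3 ballots, Blum on 6. Blum wins 6–3.
Mbeki vs Blum: 4 for Mbeki, 5 for Blum — Blum by 5–4.
Blum defeats every rival head-to-head and is the Condorcet winner.

Blum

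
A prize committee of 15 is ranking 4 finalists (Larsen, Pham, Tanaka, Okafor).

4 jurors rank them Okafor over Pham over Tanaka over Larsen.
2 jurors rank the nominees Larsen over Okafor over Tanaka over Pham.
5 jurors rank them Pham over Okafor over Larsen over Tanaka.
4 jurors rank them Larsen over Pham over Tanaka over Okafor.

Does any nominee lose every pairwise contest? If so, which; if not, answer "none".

Head-to-head results (15 jurors):
Larsen vs Pham: Pham, 9–6.
Larsen–Tanaka: Larsen 11–4.
Larsen vs Okafor: Okafor wins 9–6.
Pham vs Tanaka: Pham is ranked higher on 4+5+4 = 13 ballots, Tanaka on 2. Pham wins 13–2.
Pham vs Okafor: Pham wins 9–6.
Tanaka vs Okafor: 4 to 11, Okafor.
Tanaka loses to every other nominee — it is the Condorcet loser.

Tanaka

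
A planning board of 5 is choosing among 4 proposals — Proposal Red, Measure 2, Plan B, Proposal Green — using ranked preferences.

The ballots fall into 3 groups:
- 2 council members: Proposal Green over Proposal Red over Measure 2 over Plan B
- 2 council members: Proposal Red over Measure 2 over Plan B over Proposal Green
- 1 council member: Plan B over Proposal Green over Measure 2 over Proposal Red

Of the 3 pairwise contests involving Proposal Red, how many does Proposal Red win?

2

Proposal Red against each rival (5 council members):
Proposal Red vs Measure 2: 4 to 1, Proposal Red.
Proposal Red–Plan B: Proposal Red 4–1.
Proposal Red–Proposal Green: Proposal Green 3–2.
Proposal Red beats Measure 2, Plan B; loses to Proposal Green — 2 pairwise wins.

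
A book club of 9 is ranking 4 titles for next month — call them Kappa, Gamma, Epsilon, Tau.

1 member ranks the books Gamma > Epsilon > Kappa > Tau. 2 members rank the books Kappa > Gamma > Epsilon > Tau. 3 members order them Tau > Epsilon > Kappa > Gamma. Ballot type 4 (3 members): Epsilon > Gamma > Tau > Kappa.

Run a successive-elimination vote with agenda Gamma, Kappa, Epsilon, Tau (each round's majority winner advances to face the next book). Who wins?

Round 1: Gamma vs Kappa — 4–5, Kappa advances.
Round 2: Kappa vs Epsilon — 2–7, Epsilon advances.
Round 3: Epsilon vs Tau — 6–3, Epsilon advances.
Epsilon survives the agenda.

Epsilon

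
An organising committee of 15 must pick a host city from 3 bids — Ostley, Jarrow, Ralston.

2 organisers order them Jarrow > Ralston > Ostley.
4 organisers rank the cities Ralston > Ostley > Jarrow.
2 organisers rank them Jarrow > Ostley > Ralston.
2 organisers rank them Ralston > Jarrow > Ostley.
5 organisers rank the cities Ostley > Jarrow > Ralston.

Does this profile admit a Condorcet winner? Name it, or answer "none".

none

Check each pair by majority over 15 ballots:
Ostley vs Jarrow: Ostley wins 9–6.
Ostley–Ralston: Ralston 8–7.
Jarrow vs Ralston: Jarrow, 9–6.
Every city loses at least once (Ostley loses to Ralston; Jarrow loses to Ostley; Ralston loses to Jarrow). The majority relation contains the cycle Ostley beats Jarrow beats Ralston beats Ostley, so there is no Condorcet winner.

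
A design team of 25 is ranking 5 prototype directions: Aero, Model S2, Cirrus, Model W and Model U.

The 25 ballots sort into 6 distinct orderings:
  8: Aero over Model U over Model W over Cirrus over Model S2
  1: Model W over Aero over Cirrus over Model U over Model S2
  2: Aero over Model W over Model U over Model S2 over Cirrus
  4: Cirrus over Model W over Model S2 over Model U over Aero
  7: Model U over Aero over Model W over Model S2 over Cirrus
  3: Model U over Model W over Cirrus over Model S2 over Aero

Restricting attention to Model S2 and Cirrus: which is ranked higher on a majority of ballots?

Ballots ranking Model S2 above Cirrus: 2 + 7 = 9.
Ballots ranking Cirrus above Model S2: 25 − 9 = 16.
Cirrus wins the head-to-head 16–9.

Cirrus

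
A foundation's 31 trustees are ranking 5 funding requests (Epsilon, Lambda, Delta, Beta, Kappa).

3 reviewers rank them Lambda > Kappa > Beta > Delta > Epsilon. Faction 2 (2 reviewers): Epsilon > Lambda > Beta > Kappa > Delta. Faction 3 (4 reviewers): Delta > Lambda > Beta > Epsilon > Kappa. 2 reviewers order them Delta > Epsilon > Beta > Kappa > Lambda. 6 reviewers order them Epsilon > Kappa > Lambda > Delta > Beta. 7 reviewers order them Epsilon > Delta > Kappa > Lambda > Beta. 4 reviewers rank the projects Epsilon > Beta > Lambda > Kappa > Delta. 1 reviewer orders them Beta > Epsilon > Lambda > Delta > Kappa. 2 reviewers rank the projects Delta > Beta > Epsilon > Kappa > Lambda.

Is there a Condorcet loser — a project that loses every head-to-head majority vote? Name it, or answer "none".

Pairwise majorities:
Epsilon–Lambda: Epsilon 24–7.
Epsilon vs Delta: Epsilon, 20–11.
Epsilon vs Beta: 21 to 10, Epsilon.
Epsilon vs Kappa: Epsilon is ranked higher on 28 ballots, Kappa on 3. Epsilon wins 28–3.
Lambda vs Delta: Lambda wins 16–15.
Lambda vs Beta: Lambda wins 22–9.
Lambda vs Kappa: Lambda is ranked higher on 3+2+4+4+1 = 14 ballots, Kappa on 17. Kappa wins 17–14.
Delta vs Beta: Delta wins 21–10.
Delta vs Kappa: Delta, 16–15.
Beta vs Kappa: Beta is ranked higher on 2+4+2+4+1+2 = 15 ballots, Kappa on 16. Kappa wins 16–15.
Beta loses to every other project — it is the Condorcet loser.

Beta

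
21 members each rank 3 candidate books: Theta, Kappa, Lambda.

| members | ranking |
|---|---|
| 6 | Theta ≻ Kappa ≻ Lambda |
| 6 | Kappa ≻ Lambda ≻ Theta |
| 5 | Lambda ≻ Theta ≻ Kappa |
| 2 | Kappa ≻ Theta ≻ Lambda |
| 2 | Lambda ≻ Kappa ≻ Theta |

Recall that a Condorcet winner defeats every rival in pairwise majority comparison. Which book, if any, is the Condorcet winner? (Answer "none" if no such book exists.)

Pairwise majorities:
Theta vs Kappa: Theta wins 11–10.
Theta vs Lambda: Lambda wins 13–8.
Kappa vs Lambda: Kappa, 14–7.
Each book drops at least one matchup (Theta loses to Lambda; Kappa loses to Theta; Lambda loses to Kappa); the cycle Theta → Kappa → Lambda → Theta rules out a Condorcet winner.

none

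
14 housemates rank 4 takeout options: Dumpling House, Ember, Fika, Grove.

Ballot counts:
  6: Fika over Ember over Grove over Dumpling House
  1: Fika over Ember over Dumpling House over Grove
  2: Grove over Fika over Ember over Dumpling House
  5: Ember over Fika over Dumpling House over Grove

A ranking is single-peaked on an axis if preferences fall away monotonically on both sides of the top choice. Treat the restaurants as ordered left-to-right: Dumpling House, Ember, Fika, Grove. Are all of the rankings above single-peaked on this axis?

Axis positions: Dumpling House=1, Ember=2, Fika=3, Grove=4.
Faction 1 (peak Fika at position 3): ranking walks positions 3-2-4-1, expanding outward from the peak — single-peaked.
Faction 2 (peak Fika at position 3): ranking walks positions 3-2-1-4, expanding outward from the peak — single-peaked.
Faction 3 (peak Grove at position 4): ranking walks positions 4-3-2-1, expanding outward from the peak — single-peaked.
Faction 4 (peak Ember at position 2): ranking walks positions 2-3-1-4, expanding outward from the peak — single-peaked.
Every ranking is single-peaked on this axis.

yes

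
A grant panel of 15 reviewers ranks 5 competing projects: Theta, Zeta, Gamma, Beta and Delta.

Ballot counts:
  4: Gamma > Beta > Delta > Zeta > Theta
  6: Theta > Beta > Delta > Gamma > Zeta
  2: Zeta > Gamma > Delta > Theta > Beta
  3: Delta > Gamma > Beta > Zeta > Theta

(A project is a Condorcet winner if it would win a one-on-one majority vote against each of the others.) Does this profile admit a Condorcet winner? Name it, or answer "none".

none

Check each pair by majority over 15 ballots:
Theta vs Zeta: Theta is ranked higher on 6 ballots, Zeta on 9. Zeta wins 9–6.
Theta–Gamma: Gamma 9–6.
Theta vs Beta: 6+2 = 8 for Theta, 7 for Beta — Theta by 8–7.
Theta vs Delta: Delta, 9–6.
Zeta vs Gamma: Zeta preferred on 2 ballots; Gamma wins 13–2.
Zeta–Beta: Beta 13–2.
Zeta vs Delta: Zeta is ranked higher on 2 ballots, Delta on 13. Delta wins 13–2.
Gamma vs Beta: 4+2+3 = 9 for Gamma, 6 for Beta — Gamma by 9–6.
Gamma–Delta: Delta 9–6.
Beta vs Delta: Beta, 10–5.
Every project loses at least once (Theta loses to Zeta; Zeta loses to Gamma; Gamma loses to Delta; Beta loses to Theta; Delta loses to Beta). The majority relation contains the cycle Theta > Beta > Zeta > Theta, so there is no Condorcet winner.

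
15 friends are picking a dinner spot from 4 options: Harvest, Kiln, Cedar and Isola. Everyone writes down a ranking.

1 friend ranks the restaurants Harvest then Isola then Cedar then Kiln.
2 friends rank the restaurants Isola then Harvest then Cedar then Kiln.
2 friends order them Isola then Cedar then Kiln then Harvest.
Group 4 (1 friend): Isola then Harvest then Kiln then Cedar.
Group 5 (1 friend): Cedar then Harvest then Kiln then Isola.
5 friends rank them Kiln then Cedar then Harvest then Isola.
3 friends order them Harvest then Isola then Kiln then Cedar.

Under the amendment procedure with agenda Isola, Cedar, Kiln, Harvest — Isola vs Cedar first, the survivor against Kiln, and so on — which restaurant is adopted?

Round 1: Isola vs Cedar — 9–6, Isola advances.
Round 2: Isola vs Kiln — 9–6, Isola advances.
Round 3: Isola vs Harvest — 5–10, Harvest advances.
Harvest survives the agenda.

Harvest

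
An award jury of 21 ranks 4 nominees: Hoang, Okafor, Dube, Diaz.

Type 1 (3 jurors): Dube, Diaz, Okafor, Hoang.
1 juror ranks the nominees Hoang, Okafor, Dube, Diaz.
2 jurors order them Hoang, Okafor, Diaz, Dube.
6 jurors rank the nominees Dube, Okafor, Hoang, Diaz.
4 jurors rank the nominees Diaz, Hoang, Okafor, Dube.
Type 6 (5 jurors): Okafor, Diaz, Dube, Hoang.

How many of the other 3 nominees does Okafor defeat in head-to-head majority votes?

3

Okafor against each rival (21 jurors):
Okafor vs Hoang: 3+6+5 = 14 for Okafor, 7 for Hoang — Okafor by 14–7.
Okafor–Dube: Okafor 12–9.
Okafor vs Diaz: 1+2+6+5 = 14 for Okafor, 7 for Diaz — Okafor by 14–7.
Okafor beats Hoang, Dube, Diaz — 3 pairwise wins.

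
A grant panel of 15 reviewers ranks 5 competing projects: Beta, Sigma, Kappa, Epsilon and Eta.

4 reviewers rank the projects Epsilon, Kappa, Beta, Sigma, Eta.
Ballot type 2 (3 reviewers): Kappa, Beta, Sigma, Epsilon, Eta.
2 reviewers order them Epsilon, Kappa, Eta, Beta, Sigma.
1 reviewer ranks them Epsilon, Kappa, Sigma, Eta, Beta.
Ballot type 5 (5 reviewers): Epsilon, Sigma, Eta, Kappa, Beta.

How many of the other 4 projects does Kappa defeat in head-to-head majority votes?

Kappa against each rival (15 reviewers):
Kappa vs Beta: Kappa preferred on 4+3+2+1+5 = 15 ballots; Kappa wins 15–0.
Kappa vs Sigma: Kappa preferred on 4+3+2+1 = 10 ballots; Kappa wins 10–5.
Kappa vs Epsilon: Epsilon, 12–3.
Kappa vs Eta: Kappa preferred on 4+3+2+1 = 10 ballots; Kappa wins 10–5.
Kappa beats Beta, Sigma, Eta; loses to Epsilon — 3 pairwise wins.

3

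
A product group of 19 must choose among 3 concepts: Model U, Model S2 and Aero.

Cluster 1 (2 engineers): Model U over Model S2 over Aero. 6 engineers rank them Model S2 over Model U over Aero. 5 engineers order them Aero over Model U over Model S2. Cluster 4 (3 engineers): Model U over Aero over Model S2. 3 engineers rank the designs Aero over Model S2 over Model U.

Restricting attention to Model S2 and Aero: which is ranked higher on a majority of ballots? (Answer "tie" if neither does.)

Ballots ranking Model S2 above Aero: 2 + 6 = 8.
Ballots ranking Aero above Model S2: 19 − 8 = 11.
Aero wins the head-to-head 11–8.

Aero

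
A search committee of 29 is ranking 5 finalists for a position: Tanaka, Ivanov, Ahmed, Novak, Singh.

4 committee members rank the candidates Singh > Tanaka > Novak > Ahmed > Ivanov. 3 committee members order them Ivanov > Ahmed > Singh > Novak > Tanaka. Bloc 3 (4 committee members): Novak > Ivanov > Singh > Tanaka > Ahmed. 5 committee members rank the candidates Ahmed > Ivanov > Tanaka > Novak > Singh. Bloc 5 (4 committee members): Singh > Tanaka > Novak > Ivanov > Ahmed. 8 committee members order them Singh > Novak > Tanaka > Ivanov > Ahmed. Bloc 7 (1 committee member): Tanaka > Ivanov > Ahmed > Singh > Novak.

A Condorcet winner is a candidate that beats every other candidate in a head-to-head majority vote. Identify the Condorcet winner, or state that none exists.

Singh

Pairwise majorities:
Tanaka vs Ivanov: 4+4+8+1 = 17 for Tanaka, 12 for Ivanov — Tanaka by 17–12.
Tanaka vs Ahmed: Tanaka, 21–8.
Tanaka vs Novak: Novak wins 15–14.
Tanaka–Singh: Singh 23–6.
Ivanov–Ahmed: Ivanov 20–9.
Ivanov vs Novak: Ivanov preferred on 3+5+1 = 9 ballots; Novak wins 20–9.
Ivanov vs Singh: Singh, 16–13.
Ahmed vs Novak: 3+5+1 = 9 for Ahmed, 20 for Novak — Novak by 20–9.
Ahmed vs Singh: Ahmed is ranked higher on 3+5+1 = 9 ballots, Singh on 20. Singh wins 20–9.
Novak vs Singh: Singh, 20–9.
Singh wins every pairwise contest, so Singh is the Condorcet winner.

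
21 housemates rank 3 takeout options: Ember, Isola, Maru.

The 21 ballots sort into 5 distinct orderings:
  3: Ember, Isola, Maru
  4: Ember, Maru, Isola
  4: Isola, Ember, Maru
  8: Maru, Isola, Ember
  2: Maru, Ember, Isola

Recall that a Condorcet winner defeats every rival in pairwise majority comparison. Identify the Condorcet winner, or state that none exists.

none

Pairwise majorities:
Ember vs Isola: Isola, 12–9.
Ember vs Maru: Ember, 11–10.
Isola vs Maru: Maru wins 14–7.
Every restaurant loses at least once (Ember loses to Isola; Isola loses to Maru; Maru loses to Ember). The majority relation contains the cycle Ember → Maru → Isola → Ember, so there is no Condorcet winner.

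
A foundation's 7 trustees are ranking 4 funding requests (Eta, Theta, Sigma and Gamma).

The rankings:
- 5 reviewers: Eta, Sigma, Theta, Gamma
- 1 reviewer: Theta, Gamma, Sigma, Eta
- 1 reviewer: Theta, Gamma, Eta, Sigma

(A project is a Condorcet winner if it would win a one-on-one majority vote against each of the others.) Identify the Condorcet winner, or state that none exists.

Check each pair by majority over 7 ballots:
Eta vs Theta: Eta wins 5–2.
Eta–Sigma: Eta 6–1.
Eta vs Gamma: Eta, 5–2.
Theta vs Sigma: Theta preferred on 1+1 = 2 ballots; Sigma wins 5–2.
Theta–Gamma: Theta 7–0.
Sigma vs Gamma: 5 to 2, Sigma.
Only Eta has no losses; Eta is the Condorcet winner.

Eta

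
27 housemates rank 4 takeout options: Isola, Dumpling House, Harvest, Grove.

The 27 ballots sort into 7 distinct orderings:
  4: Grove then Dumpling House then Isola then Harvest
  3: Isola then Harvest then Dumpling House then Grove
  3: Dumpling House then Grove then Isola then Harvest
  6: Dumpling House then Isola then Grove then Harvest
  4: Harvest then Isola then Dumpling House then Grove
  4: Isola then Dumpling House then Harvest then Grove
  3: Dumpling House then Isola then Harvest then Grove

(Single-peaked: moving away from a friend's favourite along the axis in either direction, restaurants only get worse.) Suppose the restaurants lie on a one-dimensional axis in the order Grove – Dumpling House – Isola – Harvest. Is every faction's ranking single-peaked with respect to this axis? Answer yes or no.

yes

Axis positions: Grove=1, Dumpling House=2, Isola=3, Harvest=4.
Faction 1 (peak Grove at position 1): ranking walks positions 1-2-3-4, expanding outward from the peak — single-peaked.
Faction 2 (peak Isola at position 3): ranking walks positions 3-4-2-1, expanding outward from the peak — single-peaked.
Faction 3 (peak Dumpling House at position 2): ranking walks positions 2-1-3-4, expanding outward from the peak — single-peaked.
Faction 4 (peak Dumpling House at position 2): ranking walks positions 2-3-1-4, expanding outward from the peak — single-peaked.
Faction 5 (peak Harvest at position 4): ranking walks positions 4-3-2-1, expanding outward from the peak — single-peaked.
Faction 6 (peak Isola at position 3): ranking walks positions 3-2-4-1, expanding outward from the peak — single-peaked.
Faction 7 (peak Dumpling House at position 2): ranking walks positions 2-3-4-1, expanding outward from the peak — single-peaked.
Every ranking is single-peaked on this axis.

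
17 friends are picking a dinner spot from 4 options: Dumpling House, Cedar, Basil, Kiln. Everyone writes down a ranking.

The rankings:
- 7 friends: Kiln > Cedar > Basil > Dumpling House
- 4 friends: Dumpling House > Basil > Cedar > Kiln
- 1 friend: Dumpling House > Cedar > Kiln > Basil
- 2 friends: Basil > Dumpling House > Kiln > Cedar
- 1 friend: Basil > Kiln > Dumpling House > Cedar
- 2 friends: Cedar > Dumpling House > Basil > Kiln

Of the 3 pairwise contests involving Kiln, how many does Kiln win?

Kiln against each rival (17 friends):
Kiln vs Dumpling House: 8 to 9, Dumpling House.
Kiln–Cedar: Kiln 10–7.
Kiln vs Basil: Basil, 9–8.
Kiln beats Cedar; loses to Dumpling House, Basil — 1 pairwise win.

1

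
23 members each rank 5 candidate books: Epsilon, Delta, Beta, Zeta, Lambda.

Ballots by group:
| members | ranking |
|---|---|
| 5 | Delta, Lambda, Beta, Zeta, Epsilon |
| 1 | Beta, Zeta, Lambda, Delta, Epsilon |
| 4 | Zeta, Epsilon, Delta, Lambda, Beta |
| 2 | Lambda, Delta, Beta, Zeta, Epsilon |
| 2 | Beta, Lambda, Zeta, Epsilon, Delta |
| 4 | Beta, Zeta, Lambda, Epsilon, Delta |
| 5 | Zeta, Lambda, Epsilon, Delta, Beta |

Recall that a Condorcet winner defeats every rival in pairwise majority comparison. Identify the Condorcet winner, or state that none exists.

none

Pairwise majorities:
Epsilon vs Delta: Epsilon is ranked higher on 4+2+4+5 = 15 ballots, Delta on 8. Epsilon wins 15–8.
Epsilon vs Beta: Epsilon is ranked higher on 4+5 = 9 ballots, Beta on 14. Beta wins 14–9.
Epsilon vs Zeta: Epsilon preferred on 0 ballots; Zeta wins 23–0.
Epsilon vs Lambda: 4 to 19, Lambda.
Delta vs Beta: 16 to 7, Delta.
Delta vs Zeta: 7 to 16, Zeta.
Delta vs Lambda: Delta is ranked higher on 5+4 = 9 ballots, Lambda on 14. Lambda wins 14–9.
Beta vs Zeta: Beta preferred on 5+1+2+2+4 = 14 ballots; Beta wins 14–9.
Beta vs Lambda: Beta is ranked higher on 1+2+4 = 7 ballots, Lambda on 16. Lambda wins 16–7.
Zeta vs Lambda: Zeta preferred on 1+4+4+5 = 14 ballots; Zeta wins 14–9.
Every book loses at least once (Epsilon loses to Beta; Delta loses to Epsilon; Beta loses to Delta; Zeta loses to Beta; Lambda loses to Zeta). The majority relation contains the cycle Epsilon → Delta → Beta → Epsilon, so there is no Condorcet winner.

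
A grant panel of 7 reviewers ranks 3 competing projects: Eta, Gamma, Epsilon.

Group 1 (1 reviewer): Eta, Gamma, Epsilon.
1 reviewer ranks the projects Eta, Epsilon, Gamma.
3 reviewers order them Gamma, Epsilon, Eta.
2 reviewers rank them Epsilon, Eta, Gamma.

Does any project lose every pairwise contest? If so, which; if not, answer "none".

none

Pairwise majorities:
Eta vs Gamma: Eta preferred on 1+1+2 = 4 ballots; Eta wins 4–3.
Eta vs Epsilon: Epsilon wins 5–2.
Gamma vs Epsilon: 1+3 = 4 for Gamma, 3 for Epsilon — Gamma by 4–3.
No project is winless: Eta beats Gamma; Gamma beats Epsilon; Epsilon beats Eta. There is no Condorcet loser.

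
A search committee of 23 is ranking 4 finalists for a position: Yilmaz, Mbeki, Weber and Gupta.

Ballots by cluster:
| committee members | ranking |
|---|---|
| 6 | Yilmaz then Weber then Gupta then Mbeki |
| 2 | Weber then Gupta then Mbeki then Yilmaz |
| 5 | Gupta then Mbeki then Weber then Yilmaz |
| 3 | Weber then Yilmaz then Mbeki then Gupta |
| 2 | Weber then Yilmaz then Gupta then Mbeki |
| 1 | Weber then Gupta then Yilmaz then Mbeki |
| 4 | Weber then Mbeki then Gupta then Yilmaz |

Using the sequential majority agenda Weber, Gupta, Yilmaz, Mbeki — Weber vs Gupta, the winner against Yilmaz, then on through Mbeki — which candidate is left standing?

Round 1: Weber vs Gupta — 18–5, Weber advances.
Round 2: Weber vs Yilmaz — 17–6, Weber advances.
Round 3: Weber vs Mbeki — 18–5, Weber advances.
The agenda winner is Weber.

Weber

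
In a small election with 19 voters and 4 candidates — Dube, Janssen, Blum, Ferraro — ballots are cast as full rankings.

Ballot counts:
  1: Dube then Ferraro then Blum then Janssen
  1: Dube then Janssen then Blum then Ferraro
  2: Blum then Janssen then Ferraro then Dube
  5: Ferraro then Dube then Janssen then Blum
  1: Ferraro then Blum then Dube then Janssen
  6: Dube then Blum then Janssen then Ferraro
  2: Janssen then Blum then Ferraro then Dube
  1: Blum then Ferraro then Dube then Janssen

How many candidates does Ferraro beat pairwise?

Ferraro against each rival (19 voters):
Ferraro–Dube: Ferraro 11–8.
Ferraro vs Janssen: Janssen wins 11–8.
Ferraro vs Blum: Blum wins 12–7.
Ferraro beats Dube; loses to Janssen, Blum — 1 pairwise win.

1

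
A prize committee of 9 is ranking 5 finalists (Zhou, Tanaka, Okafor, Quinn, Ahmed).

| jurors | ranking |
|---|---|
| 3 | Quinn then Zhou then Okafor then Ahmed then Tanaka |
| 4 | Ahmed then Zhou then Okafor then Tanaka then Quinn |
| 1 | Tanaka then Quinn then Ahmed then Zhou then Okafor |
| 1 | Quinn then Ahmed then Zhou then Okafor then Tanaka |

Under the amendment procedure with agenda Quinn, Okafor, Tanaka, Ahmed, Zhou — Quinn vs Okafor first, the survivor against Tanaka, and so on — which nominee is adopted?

Ahmed

Round 1: Quinn vs Okafor — 5–4, Quinn advances.
Round 2: Quinn vs Tanaka — 4–5, Tanaka advances.
Round 3: Tanaka vs Ahmed — 1–8, Ahmed advances.
Round 4: Ahmed vs Zhou — 6–3, Ahmed advances.
Ahmed survives the agenda.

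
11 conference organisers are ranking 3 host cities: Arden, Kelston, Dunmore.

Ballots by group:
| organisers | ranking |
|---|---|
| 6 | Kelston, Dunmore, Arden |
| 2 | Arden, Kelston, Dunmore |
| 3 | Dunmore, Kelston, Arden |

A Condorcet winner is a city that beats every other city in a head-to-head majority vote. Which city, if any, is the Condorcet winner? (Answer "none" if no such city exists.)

Kelston

Pairwise majorities:
Arden vs Kelston: Arden preferred on 2 ballots; Kelston wins 9–2.
Arden vs Dunmore: Arden is ranked higher on 2 ballots, Dunmore on 9. Dunmore wins 9–2.
Kelston vs Dunmore: Kelston, 8–3.
Kelston defeats every rival head-to-head and is the Condorcet winner.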